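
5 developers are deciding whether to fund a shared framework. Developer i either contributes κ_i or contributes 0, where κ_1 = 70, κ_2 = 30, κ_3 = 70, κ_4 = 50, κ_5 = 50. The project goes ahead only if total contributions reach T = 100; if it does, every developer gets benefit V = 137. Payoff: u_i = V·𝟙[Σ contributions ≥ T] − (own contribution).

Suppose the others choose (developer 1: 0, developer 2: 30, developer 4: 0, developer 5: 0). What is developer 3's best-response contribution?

70

Others' total = 30. Contributing 70 brings total to 100 ≥ 100: gain V − κ_3 = 67.
Best response: 70.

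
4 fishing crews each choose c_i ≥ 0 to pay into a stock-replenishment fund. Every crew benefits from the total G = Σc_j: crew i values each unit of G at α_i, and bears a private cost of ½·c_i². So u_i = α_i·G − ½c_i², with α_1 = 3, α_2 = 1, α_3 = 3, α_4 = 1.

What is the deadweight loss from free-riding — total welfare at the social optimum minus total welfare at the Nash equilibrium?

Crew i's FOC: ∂u_i/∂c_i = α_i − c_i = 0, so c_i* = α_i.
NE contributions = (3, 1, 3, 1); G = 8.
W^NE = (Σα)·G − ½Σα_i² = 8² − ½·20 = 54.
Planner sets c_i = Σα_j = 8 for every i, so G^SO = 4·8 = 32.
W^SO = (Σα)·G^SO − ½·4·(Σα)² = (4/2)·8² = 128.
Deadweight loss = W^SO − W^NE = 74.

74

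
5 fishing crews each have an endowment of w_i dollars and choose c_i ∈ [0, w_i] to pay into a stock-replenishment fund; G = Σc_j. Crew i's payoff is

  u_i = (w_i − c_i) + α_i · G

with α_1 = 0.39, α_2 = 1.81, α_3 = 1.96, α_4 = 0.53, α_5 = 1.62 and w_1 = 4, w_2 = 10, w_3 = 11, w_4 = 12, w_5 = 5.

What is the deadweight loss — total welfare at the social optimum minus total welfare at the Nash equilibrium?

∂u_i/∂c_i = α_i − 1, so crew i contributes w_i if α_i > 1, else 0.
α_i > 1 for i ∈ {2, 3, 5}; NE contributions (0, 10, 11, 0, 5), G = 26.
W^NE = Σw_i − G^NE + (Σα_i)·G^NE = 42 + 5.31·26 = 180.06.
Planner: ∂(Σu_j)/∂c_i = Σα_j − 1 = 5.31 > 0, so everyone contributes w_i; G^SO = 42, W^SO = 42 + 5.31·42 = 265.02.
Deadweight loss = 84.96.

84.96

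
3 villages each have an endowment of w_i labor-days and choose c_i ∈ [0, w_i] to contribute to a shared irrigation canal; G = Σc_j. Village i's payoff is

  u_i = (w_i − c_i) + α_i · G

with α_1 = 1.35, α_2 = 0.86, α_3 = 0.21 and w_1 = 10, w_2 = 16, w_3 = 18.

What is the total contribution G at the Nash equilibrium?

10

∂u_i/∂c_i = α_i − 1, so village i contributes w_i if α_i > 1, else 0.
α_i > 1 for i ∈ {1}; NE contributions (10, 0, 0), G = 10.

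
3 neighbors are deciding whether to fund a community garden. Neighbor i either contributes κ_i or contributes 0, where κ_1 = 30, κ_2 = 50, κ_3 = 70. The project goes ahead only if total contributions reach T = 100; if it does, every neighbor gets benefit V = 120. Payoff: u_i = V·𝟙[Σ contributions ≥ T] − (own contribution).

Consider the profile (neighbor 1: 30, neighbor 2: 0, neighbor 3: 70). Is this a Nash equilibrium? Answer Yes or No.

Yes

Total = 100 ≥ 100: provided.
Neighbor 1 (pledges 30, payoff 90): dropping to 0 → total 70, payoff 0. No gain.
Neighbor 2 (pledges 0, payoff 120): pledging 50 → total 150, payoff 70. No gain.
Neighbor 3 (pledges 70, payoff 50): dropping to 0 → total 30, payoff 0. No gain.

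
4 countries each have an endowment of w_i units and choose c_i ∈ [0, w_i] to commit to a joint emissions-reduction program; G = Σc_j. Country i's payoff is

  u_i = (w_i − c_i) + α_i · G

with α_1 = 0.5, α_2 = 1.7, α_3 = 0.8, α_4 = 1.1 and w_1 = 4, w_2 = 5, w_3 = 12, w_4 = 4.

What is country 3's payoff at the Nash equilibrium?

19.2

∂u_i/∂c_i = α_i − 1, so country i contributes w_i if α_i > 1, else 0.
α_i > 1 for i ∈ {2, 4}; NE contributions (0, 5, 0, 4), G = 9.
u_3 = (12 − 0) + 0.8·9 = 19.2.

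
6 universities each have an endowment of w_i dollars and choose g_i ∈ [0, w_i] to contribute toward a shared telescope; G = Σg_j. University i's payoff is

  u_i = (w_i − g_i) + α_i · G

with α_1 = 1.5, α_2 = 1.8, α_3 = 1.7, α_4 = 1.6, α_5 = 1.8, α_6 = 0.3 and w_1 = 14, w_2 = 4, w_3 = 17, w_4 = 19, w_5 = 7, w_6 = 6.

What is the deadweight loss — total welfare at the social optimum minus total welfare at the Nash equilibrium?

∂u_i/∂g_i = α_i − 1, so university i contributes w_i if α_i > 1, else 0.
α_i > 1 for i ∈ {1, 2, 3, 4, 5}; NE contributions (14, 4, 17, 19, 7, 0), G = 61.
W^NE = Σw_i − G^NE + (Σα_i)·G^NE = 67 + 7.7·61 = 536.7.
Planner: ∂(Σu_j)/∂g_i = Σα_j − 1 = 7.7 > 0, so everyone contributes w_i; G^SO = 67, W^SO = 67 + 7.7·67 = 582.9.
Deadweight loss = 46.2.

46.2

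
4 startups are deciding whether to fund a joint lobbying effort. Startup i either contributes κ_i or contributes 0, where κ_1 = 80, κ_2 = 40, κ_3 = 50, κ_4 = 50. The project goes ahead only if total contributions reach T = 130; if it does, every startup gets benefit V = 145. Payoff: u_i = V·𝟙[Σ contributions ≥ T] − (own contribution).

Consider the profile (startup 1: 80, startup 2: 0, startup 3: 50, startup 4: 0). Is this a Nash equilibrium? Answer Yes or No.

Total = 130 ≥ 130: provided.
Startup 1 (pledges 80, payoff 65): dropping to 0 → total 50, payoff 0. No gain.
Startup 2 (pledges 0, payoff 145): pledging 40 → total 170, payoff 105. No gain.
Startup 3 (pledges 50, payoff 95): dropping to 0 → total 80, payoff 0. No gain.
Startup 4 (pledges 0, payoff 145): pledging 50 → total 180, payoff 95. No gain.

Yes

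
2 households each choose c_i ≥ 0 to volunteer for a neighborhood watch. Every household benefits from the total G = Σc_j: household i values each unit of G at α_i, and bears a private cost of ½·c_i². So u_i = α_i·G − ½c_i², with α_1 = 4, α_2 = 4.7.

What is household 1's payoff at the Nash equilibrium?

26.8

Household i's FOC: ∂u_i/∂c_i = α_i − c_i = 0, so c_i* = α_i.
NE contributions = (4, 4.7); G = 8.7.
u_1 = α_1·G − ½·(c_1)² = 4·8.7 − ½·4² = 26.8.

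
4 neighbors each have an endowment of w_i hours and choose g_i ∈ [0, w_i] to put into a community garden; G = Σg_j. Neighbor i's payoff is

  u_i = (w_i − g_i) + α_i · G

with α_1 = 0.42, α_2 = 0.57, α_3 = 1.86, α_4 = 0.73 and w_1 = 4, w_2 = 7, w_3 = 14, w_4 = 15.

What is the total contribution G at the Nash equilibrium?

∂u_i/∂g_i = α_i − 1, so neighbor i contributes w_i if α_i > 1, else 0.
α_i > 1 for i ∈ {3}; NE contributions (0, 0, 14, 0), G = 14.

14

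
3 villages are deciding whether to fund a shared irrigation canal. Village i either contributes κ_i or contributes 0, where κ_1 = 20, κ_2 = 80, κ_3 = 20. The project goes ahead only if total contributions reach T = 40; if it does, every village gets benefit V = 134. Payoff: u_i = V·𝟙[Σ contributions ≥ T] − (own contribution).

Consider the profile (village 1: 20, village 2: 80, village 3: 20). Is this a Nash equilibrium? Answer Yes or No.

No

Total = 120 ≥ 40: provided.
Village 1 (pledges 20, payoff 114): dropping to 0 → total 100, payoff 134. Profitable deviation.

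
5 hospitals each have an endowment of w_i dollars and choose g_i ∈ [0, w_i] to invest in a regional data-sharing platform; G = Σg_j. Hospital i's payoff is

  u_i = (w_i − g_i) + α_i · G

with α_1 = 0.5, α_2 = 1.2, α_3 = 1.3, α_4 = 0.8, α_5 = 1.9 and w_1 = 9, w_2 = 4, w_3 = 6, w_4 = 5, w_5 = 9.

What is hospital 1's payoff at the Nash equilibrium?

18.5

∂u_i/∂g_i = α_i − 1, so hospital i contributes w_i if α_i > 1, else 0.
α_i > 1 for i ∈ {2, 3, 5}; NE contributions (0, 4, 6, 0, 9), G = 19.
u_1 = (9 − 0) + 0.5·19 = 18.5.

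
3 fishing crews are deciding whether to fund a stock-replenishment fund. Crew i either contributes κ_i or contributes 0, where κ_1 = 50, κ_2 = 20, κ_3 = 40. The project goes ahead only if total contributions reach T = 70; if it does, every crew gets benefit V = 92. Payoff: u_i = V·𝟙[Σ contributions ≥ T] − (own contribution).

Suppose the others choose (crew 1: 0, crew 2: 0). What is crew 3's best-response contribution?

Others' total = 0. Even contributing 40 gives 40 < 70: no benefit either way.
Best response: 0.

0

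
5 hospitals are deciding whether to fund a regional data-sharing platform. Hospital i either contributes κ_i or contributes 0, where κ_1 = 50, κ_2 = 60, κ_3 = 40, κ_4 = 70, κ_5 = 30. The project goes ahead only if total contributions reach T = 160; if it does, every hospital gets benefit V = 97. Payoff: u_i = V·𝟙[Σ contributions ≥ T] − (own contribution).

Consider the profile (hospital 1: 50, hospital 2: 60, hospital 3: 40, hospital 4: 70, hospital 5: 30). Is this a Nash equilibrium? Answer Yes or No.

Total = 250 ≥ 160: provided.
Hospital 1 (pledges 50, payoff 47): dropping to 0 → total 200, payoff 97. Profitable deviation.

No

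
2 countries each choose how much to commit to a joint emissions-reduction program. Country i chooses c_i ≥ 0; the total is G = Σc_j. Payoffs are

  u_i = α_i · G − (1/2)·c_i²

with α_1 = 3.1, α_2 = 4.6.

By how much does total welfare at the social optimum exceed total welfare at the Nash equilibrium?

15.385

Country i's FOC: ∂u_i/∂c_i = α_i − c_i = 0, so c_i* = α_i.
NE contributions = (3.1, 4.6); G = 7.7.
W^NE = (Σα)·G − ½Σα_i² = 7.7² − ½·30.77 = 43.905.
Planner sets c_i = Σα_j = 7.7 for every i, so G^SO = 2·7.7 = 15.4.
W^SO = (Σα)·G^SO − ½·2·(Σα)² = (2/2)·7.7² = 59.29.
Deadweight loss = W^SO − W^NE = 15.385.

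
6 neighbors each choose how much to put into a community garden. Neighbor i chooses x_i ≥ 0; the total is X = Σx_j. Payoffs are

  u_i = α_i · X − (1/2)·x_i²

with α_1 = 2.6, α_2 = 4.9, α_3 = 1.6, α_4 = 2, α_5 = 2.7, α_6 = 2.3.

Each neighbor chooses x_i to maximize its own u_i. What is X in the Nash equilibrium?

16.1

Neighbor i's FOC: ∂u_i/∂x_i = α_i − x_i = 0, so x_i* = α_i.
NE contributions = (2.6, 4.9, 1.6, 2, 2.7, 2.3); X = 16.1.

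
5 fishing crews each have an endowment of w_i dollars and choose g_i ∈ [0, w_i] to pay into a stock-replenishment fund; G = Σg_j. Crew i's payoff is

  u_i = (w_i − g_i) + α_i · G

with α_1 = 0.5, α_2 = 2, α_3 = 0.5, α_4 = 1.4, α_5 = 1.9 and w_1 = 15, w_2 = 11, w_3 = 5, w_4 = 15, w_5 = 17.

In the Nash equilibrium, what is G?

∂u_i/∂g_i = α_i − 1, so crew i contributes w_i if α_i > 1, else 0.
α_i > 1 for i ∈ {2, 4, 5}; NE contributions (0, 11, 0, 15, 17), G = 43.

43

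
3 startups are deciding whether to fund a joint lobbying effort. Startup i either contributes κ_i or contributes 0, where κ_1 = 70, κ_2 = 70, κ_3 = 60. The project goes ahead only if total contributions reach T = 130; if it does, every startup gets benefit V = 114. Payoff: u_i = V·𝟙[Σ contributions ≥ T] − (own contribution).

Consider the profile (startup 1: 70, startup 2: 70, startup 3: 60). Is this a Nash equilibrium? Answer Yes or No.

Total = 200 ≥ 130: provided.
Startup 1 (pledges 70, payoff 44): dropping to 0 → total 130, payoff 114. Profitable deviation.

No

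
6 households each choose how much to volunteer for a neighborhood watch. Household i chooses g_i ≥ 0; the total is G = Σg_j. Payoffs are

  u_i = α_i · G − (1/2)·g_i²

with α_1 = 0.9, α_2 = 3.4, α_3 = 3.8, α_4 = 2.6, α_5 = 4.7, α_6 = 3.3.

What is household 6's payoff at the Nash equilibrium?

Household i's FOC: ∂u_i/∂g_i = α_i − g_i = 0, so g_i* = α_i.
NE contributions = (0.9, 3.4, 3.8, 2.6, 4.7, 3.3); G = 18.7.
u_6 = α_6·G − ½·(g_6)² = 3.3·18.7 − ½·3.3² = 56.265.

56.265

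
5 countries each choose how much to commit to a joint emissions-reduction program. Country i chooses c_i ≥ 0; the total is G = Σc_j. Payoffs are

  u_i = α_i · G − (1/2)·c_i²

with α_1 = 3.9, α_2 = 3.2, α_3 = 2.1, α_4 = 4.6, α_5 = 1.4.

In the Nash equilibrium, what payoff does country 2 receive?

Country i's FOC: ∂u_i/∂c_i = α_i − c_i = 0, so c_i* = α_i.
NE contributions = (3.9, 3.2, 2.1, 4.6, 1.4); G = 15.2.
u_2 = α_2·G − ½·(c_2)² = 3.2·15.2 − ½·3.2² = 43.52.

43.52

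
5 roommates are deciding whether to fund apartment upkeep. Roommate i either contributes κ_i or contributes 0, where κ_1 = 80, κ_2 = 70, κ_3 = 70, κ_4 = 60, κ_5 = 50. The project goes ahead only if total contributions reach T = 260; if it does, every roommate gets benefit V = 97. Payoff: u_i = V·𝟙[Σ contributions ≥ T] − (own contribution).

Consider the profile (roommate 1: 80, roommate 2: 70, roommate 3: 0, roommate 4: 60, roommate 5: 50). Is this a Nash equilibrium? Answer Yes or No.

Total = 260 ≥ 260: provided.
Roommate 1 (pledges 80, payoff 17): dropping to 0 → total 180, payoff 0. No gain.
Roommate 2 (pledges 70, payoff 27): dropping to 0 → total 190, payoff 0. No gain.
Roommate 3 (pledges 0, payoff 97): pledging 70 → total 330, payoff 27. No gain.
Roommate 4 (pledges 60, payoff 37): dropping to 0 → total 200, payoff 0. No gain.
Roommate 5 (pledges 50, payoff 47): dropping to 0 → total 210, payoff 0. No gain.

Yes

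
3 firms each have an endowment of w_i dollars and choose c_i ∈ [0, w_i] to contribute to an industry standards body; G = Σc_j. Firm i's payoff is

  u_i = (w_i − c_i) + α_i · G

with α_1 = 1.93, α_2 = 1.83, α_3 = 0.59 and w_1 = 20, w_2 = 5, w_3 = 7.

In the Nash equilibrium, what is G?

∂u_i/∂c_i = α_i − 1, so firm i contributes w_i if α_i > 1, else 0.
α_i > 1 for i ∈ {1, 2}; NE contributions (20, 5, 0), G = 25.

25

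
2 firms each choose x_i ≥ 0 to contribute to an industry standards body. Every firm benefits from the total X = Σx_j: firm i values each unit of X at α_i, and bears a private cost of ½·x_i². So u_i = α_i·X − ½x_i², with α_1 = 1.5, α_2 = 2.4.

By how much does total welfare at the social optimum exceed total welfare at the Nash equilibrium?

4.005

Firm i's FOC: ∂u_i/∂x_i = α_i − x_i = 0, so x_i* = α_i.
NE contributions = (1.5, 2.4); X = 3.9.
W^NE = (Σα)·X − ½Σα_i² = 3.9² − ½·8.01 = 11.205.
Planner sets x_i = Σα_j = 3.9 for every i, so X^SO = 2·3.9 = 7.8.
W^SO = (Σα)·X^SO − ½·2·(Σα)² = (2/2)·3.9² = 15.21.
Deadweight loss = W^SO − W^NE = 4.005.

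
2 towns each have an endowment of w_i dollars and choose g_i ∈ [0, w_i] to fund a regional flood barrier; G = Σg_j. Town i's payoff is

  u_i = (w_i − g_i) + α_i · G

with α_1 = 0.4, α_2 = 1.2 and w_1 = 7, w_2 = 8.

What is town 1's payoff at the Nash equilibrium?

∂u_i/∂g_i = α_i − 1, so town i contributes w_i if α_i > 1, else 0.
α_i > 1 for i ∈ {2}; NE contributions (0, 8), G = 8.
u_1 = (7 − 0) + 0.4·8 = 10.2.

10.2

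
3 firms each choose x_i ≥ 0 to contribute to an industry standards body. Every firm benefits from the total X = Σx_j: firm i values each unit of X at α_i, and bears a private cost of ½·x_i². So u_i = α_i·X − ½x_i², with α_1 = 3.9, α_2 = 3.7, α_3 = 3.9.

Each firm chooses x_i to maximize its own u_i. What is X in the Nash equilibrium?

11.5

Firm i's FOC: ∂u_i/∂x_i = α_i − x_i = 0, so x_i* = α_i.
NE contributions = (3.9, 3.7, 3.9); X = 11.5.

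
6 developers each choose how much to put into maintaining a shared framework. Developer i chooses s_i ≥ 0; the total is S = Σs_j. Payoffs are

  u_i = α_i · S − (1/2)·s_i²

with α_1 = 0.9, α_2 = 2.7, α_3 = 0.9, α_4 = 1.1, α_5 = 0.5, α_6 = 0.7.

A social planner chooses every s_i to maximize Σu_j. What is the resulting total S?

40.8

Planner FOC: ∂(Σu_j)/∂s_i = (Σα_j) − s_i = 0, so s_i^SO = Σα_j = 6.8 for every i; S^SO = 40.8.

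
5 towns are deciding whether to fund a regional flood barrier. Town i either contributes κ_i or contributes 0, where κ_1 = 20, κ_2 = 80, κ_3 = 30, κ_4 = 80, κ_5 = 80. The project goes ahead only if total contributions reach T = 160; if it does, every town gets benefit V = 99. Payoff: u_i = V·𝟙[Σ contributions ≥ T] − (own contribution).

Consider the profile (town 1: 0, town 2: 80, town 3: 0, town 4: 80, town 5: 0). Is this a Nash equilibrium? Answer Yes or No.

Total = 160 ≥ 160: provided.
Town 1 (pledges 0, payoff 99): pledging 20 → total 180, payoff 79. No gain.
Town 2 (pledges 80, payoff 19): dropping to 0 → total 80, payoff 0. No gain.
Town 3 (pledges 0, payoff 99): pledging 30 → total 190, payoff 69. No gain.
Town 4 (pledges 80, payoff 19): dropping to 0 → total 80, payoff 0. No gain.
Town 5 (pledges 0, payoff 99): pledging 80 → total 240, payoff 19. No gain.

Yes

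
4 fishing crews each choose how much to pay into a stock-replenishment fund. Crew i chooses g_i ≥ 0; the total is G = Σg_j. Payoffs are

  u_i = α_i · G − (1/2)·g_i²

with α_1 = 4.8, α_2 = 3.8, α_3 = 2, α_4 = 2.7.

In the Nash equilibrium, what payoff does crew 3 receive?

24.6

Crew i's FOC: ∂u_i/∂g_i = α_i − g_i = 0, so g_i* = α_i.
NE contributions = (4.8, 3.8, 2, 2.7); G = 13.3.
u_3 = α_3·G − ½·(g_3)² = 2·13.3 − ½·2² = 24.6.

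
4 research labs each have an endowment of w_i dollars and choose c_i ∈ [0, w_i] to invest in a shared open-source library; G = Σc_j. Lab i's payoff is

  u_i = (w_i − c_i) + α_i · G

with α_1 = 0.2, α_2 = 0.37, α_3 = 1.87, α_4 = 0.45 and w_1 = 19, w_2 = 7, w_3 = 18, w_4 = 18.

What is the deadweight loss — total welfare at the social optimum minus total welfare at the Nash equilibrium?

∂u_i/∂c_i = α_i − 1, so lab i contributes w_i if α_i > 1, else 0.
α_i > 1 for i ∈ {3}; NE contributions (0, 0, 18, 0), G = 18.
W^NE = Σw_i − G^NE + (Σα_i)·G^NE = 62 + 1.89·18 = 96.02.
Planner: ∂(Σu_j)/∂c_i = Σα_j − 1 = 1.89 > 0, so everyone contributes w_i; G^SO = 62, W^SO = 62 + 1.89·62 = 179.18.
Deadweight loss = 83.16.

83.16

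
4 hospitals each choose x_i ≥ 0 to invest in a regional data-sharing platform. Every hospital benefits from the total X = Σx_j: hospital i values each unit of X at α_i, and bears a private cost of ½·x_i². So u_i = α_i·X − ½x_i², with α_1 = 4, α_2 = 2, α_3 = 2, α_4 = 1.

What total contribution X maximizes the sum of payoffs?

36

Planner FOC: ∂(Σu_j)/∂x_i = (Σα_j) − x_i = 0, so x_i^SO = Σα_j = 9 for every i; X^SO = 36.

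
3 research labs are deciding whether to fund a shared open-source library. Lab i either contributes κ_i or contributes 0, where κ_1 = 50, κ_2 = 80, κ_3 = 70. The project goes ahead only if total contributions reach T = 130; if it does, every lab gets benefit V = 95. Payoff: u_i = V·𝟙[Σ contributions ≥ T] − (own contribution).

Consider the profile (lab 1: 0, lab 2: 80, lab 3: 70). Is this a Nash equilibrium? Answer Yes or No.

Total = 150 ≥ 130: provided.
Lab 1 (pledges 0, payoff 95): pledging 50 → total 200, payoff 45. No gain.
Lab 2 (pledges 80, payoff 15): dropping to 0 → total 70, payoff 0. No gain.
Lab 3 (pledges 70, payoff 25): dropping to 0 → total 80, payoff 0. No gain.

Yes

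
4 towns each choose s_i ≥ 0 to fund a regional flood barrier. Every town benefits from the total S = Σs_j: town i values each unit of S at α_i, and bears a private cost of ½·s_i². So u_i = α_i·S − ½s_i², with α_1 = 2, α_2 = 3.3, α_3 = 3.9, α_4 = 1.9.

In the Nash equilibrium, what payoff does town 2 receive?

31.185

Town i's FOC: ∂u_i/∂s_i = α_i − s_i = 0, so s_i* = α_i.
NE contributions = (2, 3.3, 3.9, 1.9); S = 11.1.
u_2 = α_2·S − ½·(s_2)² = 3.3·11.1 − ½·3.3² = 31.185.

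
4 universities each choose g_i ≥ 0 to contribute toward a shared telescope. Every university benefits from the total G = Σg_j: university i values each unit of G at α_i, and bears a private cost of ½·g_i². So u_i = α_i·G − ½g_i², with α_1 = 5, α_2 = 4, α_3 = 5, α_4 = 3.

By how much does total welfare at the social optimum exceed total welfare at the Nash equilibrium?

University i's FOC: ∂u_i/∂g_i = α_i − g_i = 0, so g_i* = α_i.
NE contributions = (5, 4, 5, 3); G = 17.
W^NE = (Σα)·G − ½Σα_i² = 17² − ½·75 = 251.5.
Planner sets g_i = Σα_j = 17 for every i, so G^SO = 4·17 = 68.
W^SO = (Σα)·G^SO − ½·4·(Σα)² = (4/2)·17² = 578.
Deadweight loss = W^SO − W^NE = 326.5.

326.5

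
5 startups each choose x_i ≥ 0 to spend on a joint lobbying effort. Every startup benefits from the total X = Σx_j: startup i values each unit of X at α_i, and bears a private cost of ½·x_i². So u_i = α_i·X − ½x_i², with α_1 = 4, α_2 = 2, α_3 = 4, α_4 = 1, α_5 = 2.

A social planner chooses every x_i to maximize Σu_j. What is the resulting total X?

65

Planner FOC: ∂(Σu_j)/∂x_i = (Σα_j) − x_i = 0, so x_i^SO = Σα_j = 13 for every i; X^SO = 65.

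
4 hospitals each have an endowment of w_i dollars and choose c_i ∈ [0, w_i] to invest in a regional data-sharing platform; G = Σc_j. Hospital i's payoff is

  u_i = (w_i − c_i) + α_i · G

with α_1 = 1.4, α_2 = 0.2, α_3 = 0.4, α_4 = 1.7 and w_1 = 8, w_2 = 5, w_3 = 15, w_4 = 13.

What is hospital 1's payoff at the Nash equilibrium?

∂u_i/∂c_i = α_i − 1, so hospital i contributes w_i if α_i > 1, else 0.
α_i > 1 for i ∈ {1, 4}; NE contributions (8, 0, 0, 13), G = 21.
u_1 = (8 − 8) + 1.4·21 = 29.4.

29.4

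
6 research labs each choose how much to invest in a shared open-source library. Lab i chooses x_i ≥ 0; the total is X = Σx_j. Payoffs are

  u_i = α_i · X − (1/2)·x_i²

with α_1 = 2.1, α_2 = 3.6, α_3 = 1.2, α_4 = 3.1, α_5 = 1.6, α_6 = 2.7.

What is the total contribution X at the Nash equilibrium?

Lab i's FOC: ∂u_i/∂x_i = α_i − x_i = 0, so x_i* = α_i.
NE contributions = (2.1, 3.6, 1.2, 3.1, 1.6, 2.7); X = 14.3.

14.3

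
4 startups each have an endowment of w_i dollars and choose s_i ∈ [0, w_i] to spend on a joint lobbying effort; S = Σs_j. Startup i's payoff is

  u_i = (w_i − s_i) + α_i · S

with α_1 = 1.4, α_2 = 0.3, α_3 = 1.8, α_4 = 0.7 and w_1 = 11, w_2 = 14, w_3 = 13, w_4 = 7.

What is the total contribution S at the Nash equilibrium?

∂u_i/∂s_i = α_i − 1, so startup i contributes w_i if α_i > 1, else 0.
α_i > 1 for i ∈ {1, 3}; NE contributions (11, 0, 13, 0), S = 24.

24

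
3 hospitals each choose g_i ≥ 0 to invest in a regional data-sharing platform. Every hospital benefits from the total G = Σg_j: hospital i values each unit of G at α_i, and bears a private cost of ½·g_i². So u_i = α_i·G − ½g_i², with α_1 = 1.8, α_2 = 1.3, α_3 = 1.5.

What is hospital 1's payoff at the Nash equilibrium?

6.66

Hospital i's FOC: ∂u_i/∂g_i = α_i − g_i = 0, so g_i* = α_i.
NE contributions = (1.8, 1.3, 1.5); G = 4.6.
u_1 = α_1·G − ½·(g_1)² = 1.8·4.6 − ½·1.8² = 6.66.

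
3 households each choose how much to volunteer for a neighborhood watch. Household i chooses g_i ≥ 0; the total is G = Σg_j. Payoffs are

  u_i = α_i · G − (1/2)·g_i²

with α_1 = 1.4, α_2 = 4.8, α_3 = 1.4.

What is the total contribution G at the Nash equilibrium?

7.6

Household i's FOC: ∂u_i/∂g_i = α_i − g_i = 0, so g_i* = α_i.
NE contributions = (1.4, 4.8, 1.4); G = 7.6.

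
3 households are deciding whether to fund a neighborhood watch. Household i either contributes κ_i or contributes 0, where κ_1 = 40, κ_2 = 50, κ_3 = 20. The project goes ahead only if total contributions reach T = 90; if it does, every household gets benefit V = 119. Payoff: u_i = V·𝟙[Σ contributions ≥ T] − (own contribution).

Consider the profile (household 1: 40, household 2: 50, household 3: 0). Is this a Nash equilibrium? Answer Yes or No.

Total = 90 ≥ 90: provided.
Household 1 (pledges 40, payoff 79): dropping to 0 → total 50, payoff 0. No gain.
Household 2 (pledges 50, payoff 69): dropping to 0 → total 40, payoff 0. No gain.
Household 3 (pledges 0, payoff 119): pledging 20 → total 110, payoff 99. No gain.

Yes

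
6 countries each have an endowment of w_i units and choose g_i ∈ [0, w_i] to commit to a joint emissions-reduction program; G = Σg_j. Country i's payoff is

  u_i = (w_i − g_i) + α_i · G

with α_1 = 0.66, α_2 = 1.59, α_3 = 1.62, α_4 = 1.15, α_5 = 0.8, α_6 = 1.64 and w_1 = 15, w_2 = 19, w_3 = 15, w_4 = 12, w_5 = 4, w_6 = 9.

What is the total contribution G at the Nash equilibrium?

55

∂u_i/∂g_i = α_i − 1, so country i contributes w_i if α_i > 1, else 0.
α_i > 1 for i ∈ {2, 3, 4, 6}; NE contributions (0, 19, 15, 12, 0, 9), G = 55.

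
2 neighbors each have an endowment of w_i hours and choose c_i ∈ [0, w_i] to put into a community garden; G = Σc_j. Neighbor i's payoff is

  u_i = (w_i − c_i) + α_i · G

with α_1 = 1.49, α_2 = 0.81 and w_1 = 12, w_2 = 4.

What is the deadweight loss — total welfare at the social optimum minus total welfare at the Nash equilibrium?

5.2

∂u_i/∂c_i = α_i − 1, so neighbor i contributes w_i if α_i > 1, else 0.
α_i > 1 for i ∈ {1}; NE contributions (12, 0), G = 12.
W^NE = Σw_i − G^NE + (Σα_i)·G^NE = 16 + 1.3·12 = 31.6.
Planner: ∂(Σu_j)/∂c_i = Σα_j − 1 = 1.3 > 0, so everyone contributes w_i; G^SO = 16, W^SO = 16 + 1.3·16 = 36.8.
Deadweight loss = 5.2.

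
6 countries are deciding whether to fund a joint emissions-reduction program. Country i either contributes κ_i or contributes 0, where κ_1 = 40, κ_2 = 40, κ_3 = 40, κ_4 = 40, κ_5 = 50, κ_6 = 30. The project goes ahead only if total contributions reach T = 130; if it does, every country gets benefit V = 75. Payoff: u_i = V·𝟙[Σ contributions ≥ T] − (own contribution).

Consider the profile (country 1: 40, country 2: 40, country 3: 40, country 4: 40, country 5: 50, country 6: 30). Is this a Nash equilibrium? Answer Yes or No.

Total = 240 ≥ 130: provided.
Country 1 (pledges 40, payoff 35): dropping to 0 → total 200, payoff 75. Profitable deviation.

No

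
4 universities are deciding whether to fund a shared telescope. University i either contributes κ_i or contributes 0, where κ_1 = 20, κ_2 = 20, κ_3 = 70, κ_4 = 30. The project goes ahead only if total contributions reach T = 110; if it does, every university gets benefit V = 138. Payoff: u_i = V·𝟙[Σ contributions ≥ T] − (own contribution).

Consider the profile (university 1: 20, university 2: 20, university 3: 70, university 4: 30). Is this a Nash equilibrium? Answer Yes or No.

No

Total = 140 ≥ 110: provided.
University 1 (pledges 20, payoff 118): dropping to 0 → total 120, payoff 138. Profitable deviation.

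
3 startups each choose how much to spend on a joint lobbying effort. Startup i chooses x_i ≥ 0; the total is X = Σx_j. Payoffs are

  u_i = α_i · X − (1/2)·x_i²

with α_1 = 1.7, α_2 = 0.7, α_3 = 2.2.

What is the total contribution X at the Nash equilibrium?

4.6

Startup i's FOC: ∂u_i/∂x_i = α_i − x_i = 0, so x_i* = α_i.
NE contributions = (1.7, 0.7, 2.2); X = 4.6.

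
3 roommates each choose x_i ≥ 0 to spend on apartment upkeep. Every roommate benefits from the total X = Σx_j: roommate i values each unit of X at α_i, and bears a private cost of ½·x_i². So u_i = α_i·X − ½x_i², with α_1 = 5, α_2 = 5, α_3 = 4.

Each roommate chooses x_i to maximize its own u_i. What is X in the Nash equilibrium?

14

Roommate i's FOC: ∂u_i/∂x_i = α_i − x_i = 0, so x_i* = α_i.
NE contributions = (5, 5, 4); X = 14.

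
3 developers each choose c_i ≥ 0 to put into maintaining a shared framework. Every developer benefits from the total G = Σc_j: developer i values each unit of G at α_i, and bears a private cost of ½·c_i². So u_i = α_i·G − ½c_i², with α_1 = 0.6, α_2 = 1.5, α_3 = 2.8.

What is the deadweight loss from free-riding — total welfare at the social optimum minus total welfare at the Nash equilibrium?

Developer i's FOC: ∂u_i/∂c_i = α_i − c_i = 0, so c_i* = α_i.
NE contributions = (0.6, 1.5, 2.8); G = 4.9.
W^NE = (Σα)·G − ½Σα_i² = 4.9² − ½·10.45 = 18.785.
Planner sets c_i = Σα_j = 4.9 for every i, so G^SO = 3·4.9 = 14.7.
W^SO = (Σα)·G^SO − ½·3·(Σα)² = (3/2)·4.9² = 36.015.
Deadweight loss = W^SO − W^NE = 17.23.

17.23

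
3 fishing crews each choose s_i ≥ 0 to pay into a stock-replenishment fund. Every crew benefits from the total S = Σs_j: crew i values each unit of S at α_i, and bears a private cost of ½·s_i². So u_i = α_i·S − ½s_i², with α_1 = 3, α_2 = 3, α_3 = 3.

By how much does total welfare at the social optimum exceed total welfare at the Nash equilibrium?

Crew i's FOC: ∂u_i/∂s_i = α_i − s_i = 0, so s_i* = α_i.
NE contributions = (3, 3, 3); S = 9.
W^NE = (Σα)·S − ½Σα_i² = 9² − ½·27 = 67.5.
Planner sets s_i = Σα_j = 9 for every i, so S^SO = 3·9 = 27.
W^SO = (Σα)·S^SO − ½·3·(Σα)² = (3/2)·9² = 121.5.
Deadweight loss = W^SO − W^NE = 54.

54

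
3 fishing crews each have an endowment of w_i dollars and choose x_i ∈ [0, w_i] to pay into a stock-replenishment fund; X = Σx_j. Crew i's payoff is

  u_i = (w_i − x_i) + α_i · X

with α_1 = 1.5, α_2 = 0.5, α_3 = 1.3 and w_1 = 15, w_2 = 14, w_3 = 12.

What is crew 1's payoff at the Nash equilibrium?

40.5

∂u_i/∂x_i = α_i − 1, so crew i contributes w_i if α_i > 1, else 0.
α_i > 1 for i ∈ {1, 3}; NE contributions (15, 0, 12), X = 27.
u_1 = (15 − 15) + 1.5·27 = 40.5.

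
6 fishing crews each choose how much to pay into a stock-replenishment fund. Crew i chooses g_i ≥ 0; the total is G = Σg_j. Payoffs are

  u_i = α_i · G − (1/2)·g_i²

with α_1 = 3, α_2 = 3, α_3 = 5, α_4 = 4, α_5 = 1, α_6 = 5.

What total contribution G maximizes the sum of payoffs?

126

Planner FOC: ∂(Σu_j)/∂g_i = (Σα_j) − g_i = 0, so g_i^SO = Σα_j = 21 for every i; G^SO = 126.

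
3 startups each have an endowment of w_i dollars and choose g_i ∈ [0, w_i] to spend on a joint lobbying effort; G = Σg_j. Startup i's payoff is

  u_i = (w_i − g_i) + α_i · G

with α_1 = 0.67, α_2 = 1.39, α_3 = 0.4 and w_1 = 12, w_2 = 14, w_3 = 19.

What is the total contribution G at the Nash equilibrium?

∂u_i/∂g_i = α_i − 1, so startup i contributes w_i if α_i > 1, else 0.
α_i > 1 for i ∈ {2}; NE contributions (0, 14, 0), G = 14.

14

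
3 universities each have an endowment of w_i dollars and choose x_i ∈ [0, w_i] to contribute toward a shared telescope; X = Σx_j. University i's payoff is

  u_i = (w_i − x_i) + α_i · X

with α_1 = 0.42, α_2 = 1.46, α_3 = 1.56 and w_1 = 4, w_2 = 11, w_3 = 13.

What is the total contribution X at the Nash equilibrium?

∂u_i/∂x_i = α_i − 1, so university i contributes w_i if α_i > 1, else 0.
α_i > 1 for i ∈ {2, 3}; NE contributions (0, 11, 13), X = 24.

24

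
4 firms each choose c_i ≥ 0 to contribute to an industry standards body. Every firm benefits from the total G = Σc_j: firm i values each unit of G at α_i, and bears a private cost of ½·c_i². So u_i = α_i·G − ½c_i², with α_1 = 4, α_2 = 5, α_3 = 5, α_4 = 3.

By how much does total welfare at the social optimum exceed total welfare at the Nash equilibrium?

Firm i's FOC: ∂u_i/∂c_i = α_i − c_i = 0, so c_i* = α_i.
NE contributions = (4, 5, 5, 3); G = 17.
W^NE = (Σα)·G − ½Σα_i² = 17² − ½·75 = 251.5.
Planner sets c_i = Σα_j = 17 for every i, so G^SO = 4·17 = 68.
W^SO = (Σα)·G^SO − ½·4·(Σα)² = (4/2)·17² = 578.
Deadweight loss = W^SO − W^NE = 326.5.

326.5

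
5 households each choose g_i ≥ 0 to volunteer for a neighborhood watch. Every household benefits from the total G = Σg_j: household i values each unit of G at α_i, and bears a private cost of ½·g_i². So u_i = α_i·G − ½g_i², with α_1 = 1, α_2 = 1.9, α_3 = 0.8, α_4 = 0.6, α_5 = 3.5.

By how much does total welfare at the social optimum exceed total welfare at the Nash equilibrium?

Household i's FOC: ∂u_i/∂g_i = α_i − g_i = 0, so g_i* = α_i.
NE contributions = (1, 1.9, 0.8, 0.6, 3.5); G = 7.8.
W^NE = (Σα)·G − ½Σα_i² = 7.8² − ½·17.86 = 51.91.
Planner sets g_i = Σα_j = 7.8 for every i, so G^SO = 5·7.8 = 39.
W^SO = (Σα)·G^SO − ½·5·(Σα)² = (5/2)·7.8² = 152.1.
Deadweight loss = W^SO − W^NE = 100.19.

100.19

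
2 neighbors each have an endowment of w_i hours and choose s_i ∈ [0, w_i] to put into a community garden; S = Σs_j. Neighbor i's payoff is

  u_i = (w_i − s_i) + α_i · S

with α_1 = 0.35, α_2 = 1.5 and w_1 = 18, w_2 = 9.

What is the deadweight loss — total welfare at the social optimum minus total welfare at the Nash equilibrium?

∂u_i/∂s_i = α_i − 1, so neighbor i contributes w_i if α_i > 1, else 0.
α_i > 1 for i ∈ {2}; NE contributions (0, 9), S = 9.
W^NE = Σw_i − S^NE + (Σα_i)·S^NE = 27 + 0.85·9 = 34.65.
Planner: ∂(Σu_j)/∂s_i = Σα_j − 1 = 0.85 > 0, so everyone contributes w_i; S^SO = 27, W^SO = 27 + 0.85·27 = 49.95.
Deadweight loss = 15.3.

15.3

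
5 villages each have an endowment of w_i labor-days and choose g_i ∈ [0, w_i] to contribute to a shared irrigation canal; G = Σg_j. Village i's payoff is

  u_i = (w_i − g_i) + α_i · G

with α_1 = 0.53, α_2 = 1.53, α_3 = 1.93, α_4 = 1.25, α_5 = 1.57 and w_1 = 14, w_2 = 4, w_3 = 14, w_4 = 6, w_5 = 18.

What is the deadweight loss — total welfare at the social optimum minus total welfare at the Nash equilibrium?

∂u_i/∂g_i = α_i − 1, so village i contributes w_i if α_i > 1, else 0.
α_i > 1 for i ∈ {2, 3, 4, 5}; NE contributions (0, 4, 14, 6, 18), G = 42.
W^NE = Σw_i − G^NE + (Σα_i)·G^NE = 56 + 5.81·42 = 300.02.
Planner: ∂(Σu_j)/∂g_i = Σα_j − 1 = 5.81 > 0, so everyone contributes w_i; G^SO = 56, W^SO = 56 + 5.81·56 = 381.36.
Deadweight loss = 81.34.

81.34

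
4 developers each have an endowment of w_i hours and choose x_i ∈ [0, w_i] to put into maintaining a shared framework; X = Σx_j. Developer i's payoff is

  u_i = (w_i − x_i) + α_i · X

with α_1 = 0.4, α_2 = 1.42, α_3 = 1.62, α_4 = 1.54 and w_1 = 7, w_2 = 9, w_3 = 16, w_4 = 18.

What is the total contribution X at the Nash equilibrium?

43

∂u_i/∂x_i = α_i − 1, so developer i contributes w_i if α_i > 1, else 0.
α_i > 1 for i ∈ {2, 3, 4}; NE contributions (0, 9, 16, 18), X = 43.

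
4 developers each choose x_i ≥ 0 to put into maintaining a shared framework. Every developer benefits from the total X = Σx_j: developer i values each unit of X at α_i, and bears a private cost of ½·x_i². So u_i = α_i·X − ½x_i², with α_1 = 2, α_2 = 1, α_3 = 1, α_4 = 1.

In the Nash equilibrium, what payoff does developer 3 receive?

4.5

Developer i's FOC: ∂u_i/∂x_i = α_i − x_i = 0, so x_i* = α_i.
NE contributions = (2, 1, 1, 1); X = 5.
u_3 = α_3·X − ½·(x_3)² = 1·5 − ½·1² = 4.5.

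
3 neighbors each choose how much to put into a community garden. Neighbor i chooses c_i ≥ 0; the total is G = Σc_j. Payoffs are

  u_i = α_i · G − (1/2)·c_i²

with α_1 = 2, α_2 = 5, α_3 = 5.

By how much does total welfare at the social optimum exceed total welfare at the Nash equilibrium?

99

Neighbor i's FOC: ∂u_i/∂c_i = α_i − c_i = 0, so c_i* = α_i.
NE contributions = (2, 5, 5); G = 12.
W^NE = (Σα)·G − ½Σα_i² = 12² − ½·54 = 117.
Planner sets c_i = Σα_j = 12 for every i, so G^SO = 3·12 = 36.
W^SO = (Σα)·G^SO − ½·3·(Σα)² = (3/2)·12² = 216.
Deadweight loss = W^SO − W^NE = 99.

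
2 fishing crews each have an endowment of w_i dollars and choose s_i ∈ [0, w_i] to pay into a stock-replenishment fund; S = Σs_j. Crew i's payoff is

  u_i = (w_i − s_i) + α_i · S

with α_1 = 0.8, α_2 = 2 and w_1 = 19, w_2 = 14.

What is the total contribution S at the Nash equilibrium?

∂u_i/∂s_i = α_i − 1, so crew i contributes w_i if α_i > 1, else 0.
α_i > 1 for i ∈ {2}; NE contributions (0, 14), S = 14.

14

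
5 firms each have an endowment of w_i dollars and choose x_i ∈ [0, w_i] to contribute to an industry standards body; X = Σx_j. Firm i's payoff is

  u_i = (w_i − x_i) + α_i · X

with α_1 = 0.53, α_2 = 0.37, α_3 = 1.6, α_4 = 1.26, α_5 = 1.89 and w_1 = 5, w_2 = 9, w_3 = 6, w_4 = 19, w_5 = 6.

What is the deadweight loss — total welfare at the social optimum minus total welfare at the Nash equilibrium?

65.1

∂u_i/∂x_i = α_i − 1, so firm i contributes w_i if α_i > 1, else 0.
α_i > 1 for i ∈ {3, 4, 5}; NE contributions (0, 0, 6, 19, 6), X = 31.
W^NE = Σw_i − X^NE + (Σα_i)·X^NE = 45 + 4.65·31 = 189.15.
Planner: ∂(Σu_j)/∂x_i = Σα_j − 1 = 4.65 > 0, so everyone contributes w_i; X^SO = 45, W^SO = 45 + 4.65·45 = 254.25.
Deadweight loss = 65.1.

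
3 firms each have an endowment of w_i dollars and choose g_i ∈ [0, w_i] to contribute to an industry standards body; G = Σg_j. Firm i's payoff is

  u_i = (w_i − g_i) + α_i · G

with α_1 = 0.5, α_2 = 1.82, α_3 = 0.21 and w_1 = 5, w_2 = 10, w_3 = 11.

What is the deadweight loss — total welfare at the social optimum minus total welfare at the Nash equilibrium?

24.48

∂u_i/∂g_i = α_i − 1, so firm i contributes w_i if α_i > 1, else 0.
α_i > 1 for i ∈ {2}; NE contributions (0, 10, 0), G = 10.
W^NE = Σw_i − G^NE + (Σα_i)·G^NE = 26 + 1.53·10 = 41.3.
Planner: ∂(Σu_j)/∂g_i = Σα_j − 1 = 1.53 > 0, so everyone contributes w_i; G^SO = 26, W^SO = 26 + 1.53·26 = 65.78.
Deadweight loss = 24.48.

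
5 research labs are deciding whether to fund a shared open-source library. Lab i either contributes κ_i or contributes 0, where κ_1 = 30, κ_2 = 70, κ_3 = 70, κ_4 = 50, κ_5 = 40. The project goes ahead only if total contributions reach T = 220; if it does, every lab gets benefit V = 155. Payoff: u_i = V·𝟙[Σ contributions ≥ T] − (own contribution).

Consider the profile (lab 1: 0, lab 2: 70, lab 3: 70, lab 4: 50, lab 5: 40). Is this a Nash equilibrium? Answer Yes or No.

Total = 230 ≥ 220: provided.
Lab 1 (pledges 0, payoff 155): pledging 30 → total 260, payoff 125. No gain.
Lab 2 (pledges 70, payoff 85): dropping to 0 → total 160, payoff 0. No gain.
Lab 3 (pledges 70, payoff 85): dropping to 0 → total 160, payoff 0. No gain.
Lab 4 (pledges 50, payoff 105): dropping to 0 → total 180, payoff 0. No gain.
Lab 5 (pledges 40, payoff 115): dropping to 0 → total 190, payoff 0. No gain.

Yes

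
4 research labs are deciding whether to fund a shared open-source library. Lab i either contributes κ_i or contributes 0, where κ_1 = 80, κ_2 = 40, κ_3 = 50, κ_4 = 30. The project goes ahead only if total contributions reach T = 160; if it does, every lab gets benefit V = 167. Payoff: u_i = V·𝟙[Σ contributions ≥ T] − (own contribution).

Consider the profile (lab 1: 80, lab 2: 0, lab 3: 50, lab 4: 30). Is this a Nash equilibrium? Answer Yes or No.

Yes

Total = 160 ≥ 160: provided.
Lab 1 (pledges 80, payoff 87): dropping to 0 → total 80, payoff 0. No gain.
Lab 2 (pledges 0, payoff 167): pledging 40 → total 200, payoff 127. No gain.
Lab 3 (pledges 50, payoff 117): dropping to 0 → total 110, payoff 0. No gain.
Lab 4 (pledges 30, payoff 137): dropping to 0 → total 130, payoff 0. No gain.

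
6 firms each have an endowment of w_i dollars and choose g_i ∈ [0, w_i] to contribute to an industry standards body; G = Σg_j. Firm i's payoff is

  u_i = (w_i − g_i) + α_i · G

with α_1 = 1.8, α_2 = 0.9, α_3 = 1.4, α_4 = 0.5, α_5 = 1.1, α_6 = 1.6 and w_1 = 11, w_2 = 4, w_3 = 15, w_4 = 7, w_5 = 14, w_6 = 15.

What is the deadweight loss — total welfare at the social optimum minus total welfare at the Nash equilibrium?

69.3

∂u_i/∂g_i = α_i − 1, so firm i contributes w_i if α_i > 1, else 0.
α_i > 1 for i ∈ {1, 3, 5, 6}; NE contributions (11, 0, 15, 0, 14, 15), G = 55.
W^NE = Σw_i − G^NE + (Σα_i)·G^NE = 66 + 6.3·55 = 412.5.
Planner: ∂(Σu_j)/∂g_i = Σα_j − 1 = 6.3 > 0, so everyone contributes w_i; G^SO = 66, W^SO = 66 + 6.3·66 = 481.8.
Deadweight loss = 69.3.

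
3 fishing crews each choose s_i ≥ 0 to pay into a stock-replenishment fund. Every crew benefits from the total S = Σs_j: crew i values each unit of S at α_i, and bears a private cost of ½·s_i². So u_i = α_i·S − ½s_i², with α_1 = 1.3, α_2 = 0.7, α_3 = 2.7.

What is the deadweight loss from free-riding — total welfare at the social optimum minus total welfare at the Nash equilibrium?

Crew i's FOC: ∂u_i/∂s_i = α_i − s_i = 0, so s_i* = α_i.
NE contributions = (1.3, 0.7, 2.7); S = 4.7.
W^NE = (Σα)·S − ½Σα_i² = 4.7² − ½·9.47 = 17.355.
Planner sets s_i = Σα_j = 4.7 for every i, so S^SO = 3·4.7 = 14.1.
W^SO = (Σα)·S^SO − ½·3·(Σα)² = (3/2)·4.7² = 33.135.
Deadweight loss = W^SO − W^NE = 15.78.

15.78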